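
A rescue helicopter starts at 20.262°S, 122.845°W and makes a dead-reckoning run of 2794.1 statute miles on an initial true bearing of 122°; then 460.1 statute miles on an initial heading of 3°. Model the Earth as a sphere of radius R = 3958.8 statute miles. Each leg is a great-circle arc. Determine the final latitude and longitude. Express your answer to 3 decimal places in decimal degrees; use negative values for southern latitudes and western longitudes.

latitude -29.225°, longitude -79.691°

Apply the spherical direct solution leg by leg, carrying full precision between legs.
Leg 1: from (-20.262°, -122.845°), δ = 2794.1/3958.8 = 0.705795 rad, θ = 122° → φ = -35.876°, λ = -80.090°.
Leg 2: from (-35.876°, -80.090°), δ = 460.1/3958.8 = 0.116222 rad, θ = 3° → φ = -29.225°, λ = -79.691°.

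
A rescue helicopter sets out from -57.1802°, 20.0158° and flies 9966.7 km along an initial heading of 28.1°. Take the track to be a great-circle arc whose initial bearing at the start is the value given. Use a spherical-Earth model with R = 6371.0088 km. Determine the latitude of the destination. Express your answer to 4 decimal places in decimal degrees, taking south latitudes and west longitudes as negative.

Central angle δ = d/R = 1.564383 rad.
With φ₁ = -57.1802° = -0.997983 rad and θ = 28.1° = 0.490438 rad:
Applying the spherical law of cosines for sides, sin φ₂ = sin φ₁ cos δ + cos φ₁ sin δ cos θ = 0.472712, so φ₂ = 28.2105°.
Then Δλ = atan2(0.255283, 0.403671) = 0.563905 rad, from sin θ sin δ cos φ₁ over cos δ − sin φ₁ sin φ₂.
λ₂ = λ₁ + Δλ = 52.3252°.

latitude 28.2105°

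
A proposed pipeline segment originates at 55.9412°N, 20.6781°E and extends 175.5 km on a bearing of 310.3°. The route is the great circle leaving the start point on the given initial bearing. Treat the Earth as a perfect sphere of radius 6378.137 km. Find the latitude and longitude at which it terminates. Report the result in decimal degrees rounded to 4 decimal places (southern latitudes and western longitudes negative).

latitude 56.9417°, longitude 18.4736°

Central angle δ = d/R = 0.027516 rad.
With φ₁ = 55.9412° = 0.976358 rad and θ = 310.3° = 5.415757 rad:
Applying the spherical law of cosines for sides, sin φ₂ = sin φ₁ cos δ + cos φ₁ sin δ cos θ = 0.838115, so φ₂ = 56.9417°.
Then Δλ = atan2(-0.011751, 0.305274) = -0.038475 rad, from sin θ sin δ cos φ₁ over cos δ − sin φ₁ sin φ₂.
λ₂ = 20.6781° + -2.2045° = 18.4736°.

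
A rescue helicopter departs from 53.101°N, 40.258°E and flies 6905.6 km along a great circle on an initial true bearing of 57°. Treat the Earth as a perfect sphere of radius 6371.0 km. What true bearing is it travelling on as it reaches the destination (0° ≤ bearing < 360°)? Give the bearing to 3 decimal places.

final bearing 137.720°

Central angle δ = d/R = 1.083911 rad.
Converting: φ₁ = 0.926787 rad, θ = 0.994838 rad.
Destination latitude: φ₂ = arcsin( sin φ₁ cos δ + cos φ₁ sin δ cos θ ) = arcsin(0.663162) = 41.542°.
For the longitude increment, Δλ = atan2( sin θ sin δ cos φ₁, cos δ − sin φ₁ sin φ₂ ) = atan2(0.445029, -0.062453) = 97.988°.
λ₂ = 40.258° + 97.988° = 138.246°.
The forward bearing on arrival equals the back-azimuth from the destination plus 180°.
Back-azimuth from P₂ (41.542°, 138.246°) to P₁ (53.101°, 40.258°), with Δλ' = λ₁ − λ₂ = -97.988°: atan2( sin Δλ' cos φ₁ , cos φ₂ sin φ₁ − sin φ₂ cos φ₁ cos Δλ' ) = 317.720°.
Final bearing = (317.720° + 180°) mod 360° = 137.720°.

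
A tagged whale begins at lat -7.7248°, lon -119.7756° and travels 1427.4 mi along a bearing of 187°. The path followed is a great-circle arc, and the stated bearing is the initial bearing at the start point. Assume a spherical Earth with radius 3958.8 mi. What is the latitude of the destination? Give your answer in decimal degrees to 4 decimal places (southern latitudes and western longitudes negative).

The arc subtends δ = 1427.4/3958.8 = 0.360564 rad at the centre.
Converting: φ₁ = -0.134823 rad, θ = 3.263766 rad.
Applying the spherical law of cosines for sides, sin φ₂ = sin φ₁ cos δ + cos φ₁ sin δ cos θ = -0.472766, so φ₂ = -28.2140°.
Then Δλ = atan2(-0.042606, 0.872151) = -0.048812 rad, from sin θ sin δ cos φ₁ over cos δ − sin φ₁ sin φ₂.
λ₂ = -119.7756° + -2.7967° = -122.5723°.

latitude -28.2140°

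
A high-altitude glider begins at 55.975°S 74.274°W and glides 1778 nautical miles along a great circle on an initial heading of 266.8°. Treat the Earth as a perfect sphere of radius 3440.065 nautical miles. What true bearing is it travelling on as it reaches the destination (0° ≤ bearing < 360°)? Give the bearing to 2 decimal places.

δ = 1778/3440.065 = 0.516851 rad (29.6134°).
Converting: φ₁ = -0.976948 rad, θ = 4.656538 rad.
Applying the spherical law of cosines for sides, sin φ₂ = sin φ₁ cos δ + cos φ₁ sin δ cos θ = -0.735971, so φ₂ = -47.389°.
Δλ = atan2( sin θ sin δ cos φ₁ , cos δ − sin φ₁ sin φ₂ ) = atan2(-0.276070, 0.259412) = -0.816497 rad = -46.782°.
λ₂ = -74.274° + -46.782° = -121.056°.
The forward bearing on arrival equals the back-azimuth from the destination plus 180°.
Back-azimuth from P₂ (-47.39°, -121.06°) to P₁ (-55.98°, -74.27°), with Δλ' = λ₁ − λ₂ = 46.78°: atan2( sin Δλ' cos φ₁ , cos φ₂ sin φ₁ − sin φ₂ cos φ₁ cos Δλ' ) = 124.39°.
Final bearing = (124.39° + 180°) mod 360° = 304.39°.

final bearing 304.39°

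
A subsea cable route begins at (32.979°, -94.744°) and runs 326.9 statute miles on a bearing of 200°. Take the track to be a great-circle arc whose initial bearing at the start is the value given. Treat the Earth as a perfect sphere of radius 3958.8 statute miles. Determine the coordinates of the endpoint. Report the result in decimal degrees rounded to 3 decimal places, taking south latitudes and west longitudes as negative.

Angular distance δ = d/R = 326.9 / 3958.8 = 0.082576 rad.
With φ₁ = 32.979° = 0.575592 rad and θ = 200° = 3.490659 rad:
Destination latitude: φ₂ = arcsin( sin φ₁ cos δ + cos φ₁ sin δ cos θ ) = arcsin(0.477458) = 28.520°.
For the longitude increment, Δλ = atan2( sin θ sin δ cos φ₁, cos δ − sin φ₁ sin φ₂ ) = atan2(-0.023665, 0.736697) = -1.840°.
λ₂ = λ₁ + Δλ = -96.584°.

latitude 28.520°, longitude -96.584°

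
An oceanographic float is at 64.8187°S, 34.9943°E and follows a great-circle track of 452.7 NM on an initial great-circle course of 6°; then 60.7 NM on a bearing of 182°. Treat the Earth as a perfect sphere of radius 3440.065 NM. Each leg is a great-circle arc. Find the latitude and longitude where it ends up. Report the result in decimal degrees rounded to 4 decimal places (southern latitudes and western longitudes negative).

Apply the spherical direct solution leg by leg, carrying full precision between legs.
Leg 1: from (-64.8187°, 34.9943°), δ = 452.7/3440.065 = 0.131596 rad, θ = 6° → φ = -57.3112°, λ = 36.4496°.
Leg 2: from (-57.3112°, 36.4496°), δ = 60.7/3440.065 = 0.017645 rad, θ = 182° → φ = -58.3216°, λ = 36.3824°.

latitude -58.3216°, longitude 36.3824°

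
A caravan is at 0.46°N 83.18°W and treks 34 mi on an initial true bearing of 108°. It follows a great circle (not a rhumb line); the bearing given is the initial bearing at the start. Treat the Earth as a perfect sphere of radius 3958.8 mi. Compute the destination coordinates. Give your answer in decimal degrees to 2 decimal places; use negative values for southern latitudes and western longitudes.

latitude 0.31°, longitude -82.71°

δ = 34/3958.8 = 0.008588 rad (0.4921°).
Start latitude φ₁ = 0.008029 rad; initial bearing θ = 1.884956 rad.
sin φ₂ = sin φ₁ cos δ + cos φ₁ sin δ cos θ = (0.008028)(0.999963) + (0.999968)(0.008588)(-0.309017) = 0.005374
φ₂ = asin(0.005374) = 0.005374 rad = 0.31°.
Then Δλ = atan2(0.008168, 0.999920) = 0.008168 rad, from sin θ sin δ cos φ₁ over cos δ − sin φ₁ sin φ₂.
Hence λ₂ = -83.18° + 0.47° = -82.71°.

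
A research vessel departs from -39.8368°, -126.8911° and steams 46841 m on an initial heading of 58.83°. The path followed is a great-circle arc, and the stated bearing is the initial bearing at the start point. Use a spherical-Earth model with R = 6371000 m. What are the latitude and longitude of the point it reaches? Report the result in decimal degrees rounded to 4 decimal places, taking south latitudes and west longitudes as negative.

latitude -39.6178°, longitude -126.4232°

Central angle δ = d/R = 0.007352 rad.
Converting: φ₁ = -0.695283 rad, θ = 1.026777 rad.
Applying the spherical law of cosines for sides, sin φ₂ = sin φ₁ cos δ + cos φ₁ sin δ cos θ = -0.637664, so φ₂ = -39.6178°.
Then Δλ = atan2(0.004831, 0.591484) = 0.008167 rad, from sin θ sin δ cos φ₁ over cos δ − sin φ₁ sin φ₂.
λ₂ = -126.8911° + 0.4679° = -126.4232°.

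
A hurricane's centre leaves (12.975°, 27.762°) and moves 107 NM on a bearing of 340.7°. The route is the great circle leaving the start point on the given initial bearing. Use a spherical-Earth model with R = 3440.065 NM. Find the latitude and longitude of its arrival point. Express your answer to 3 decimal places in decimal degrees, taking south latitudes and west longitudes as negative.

latitude 14.656°, longitude 27.153°

Angular distance δ = d/R = 107 / 3440.065 = 0.031104 rad.
Start latitude φ₁ = 0.226456 rad; initial bearing θ = 5.946337 rad.
Destination latitude: φ₂ = arcsin( sin φ₁ cos δ + cos φ₁ sin δ cos θ ) = arcsin(0.253019) = 14.656°.
For the longitude increment, Δλ = atan2( sin θ sin δ cos φ₁, cos δ − sin φ₁ sin φ₂ ) = atan2(-0.010016, 0.942707) = -0.609°.
λ₂ = λ₁ + Δλ = 27.153°.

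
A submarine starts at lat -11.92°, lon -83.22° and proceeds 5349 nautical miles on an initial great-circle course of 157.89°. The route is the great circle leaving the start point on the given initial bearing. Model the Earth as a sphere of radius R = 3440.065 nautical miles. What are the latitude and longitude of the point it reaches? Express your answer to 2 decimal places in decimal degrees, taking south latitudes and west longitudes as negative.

latitude -65.46°, longitude 31.82°

Angular distance δ = d/R = 5349 / 3440.065 = 1.554912 rad.
With φ₁ = -11.92° = -0.208043 rad and θ = 157.89° = 2.755700 rad:
sin φ₂ = sin φ₁ cos δ + cos φ₁ sin δ cos θ = (-0.206546)(0.015883) + (0.978437)(0.999874)(-0.926463) = -0.909652
φ₂ = asin(-0.909652) = -1.142445 rad = -65.46°.
Then Δλ = atan2(0.368223, -0.172002) = 2.007789 rad, from sin θ sin δ cos φ₁ over cos δ − sin φ₁ sin φ₂.
Hence λ₂ = -83.22° + 115.04° = 31.82°.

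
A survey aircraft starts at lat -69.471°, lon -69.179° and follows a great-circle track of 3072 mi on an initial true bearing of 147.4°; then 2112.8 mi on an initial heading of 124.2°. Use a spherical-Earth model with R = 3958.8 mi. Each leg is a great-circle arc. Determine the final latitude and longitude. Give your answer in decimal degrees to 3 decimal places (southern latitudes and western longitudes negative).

latitude -63.108°, longitude 127.990°

Apply the spherical direct solution leg by leg, carrying full precision between legs.
Leg 1: from (-69.471°, -69.179°), δ = 3072/3958.8 = 0.775993 rad, θ = 147.4° → φ = -61.084°, λ = 59.519°.
Leg 2: from (-61.084°, 59.519°), δ = 2112.8/3958.8 = 0.533697 rad, θ = 124.2° → φ = -63.108°, λ = 127.990°.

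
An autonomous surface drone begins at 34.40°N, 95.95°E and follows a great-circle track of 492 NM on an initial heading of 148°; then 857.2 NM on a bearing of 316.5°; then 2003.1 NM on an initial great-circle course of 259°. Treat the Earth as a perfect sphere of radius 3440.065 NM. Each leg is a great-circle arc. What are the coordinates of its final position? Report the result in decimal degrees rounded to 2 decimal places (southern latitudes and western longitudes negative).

Apply the spherical direct solution leg by leg, carrying full precision between legs.
Leg 1: from (34.40°, 95.95°), δ = 492/3440.065 = 0.143021 rad, θ = 148° → φ = 27.35°, λ = 100.83°.
Leg 2: from (27.35°, 100.83°), δ = 857.2/3440.065 = 0.249181 rad, θ = 316.5° → φ = 37.17°, λ = 88.53°.
Leg 3: from (37.17°, 88.53°), δ = 2003.1/3440.065 = 0.582286 rad, θ = 259° → φ = 24.90°, λ = 52.01°.

latitude 24.90°, longitude 52.01°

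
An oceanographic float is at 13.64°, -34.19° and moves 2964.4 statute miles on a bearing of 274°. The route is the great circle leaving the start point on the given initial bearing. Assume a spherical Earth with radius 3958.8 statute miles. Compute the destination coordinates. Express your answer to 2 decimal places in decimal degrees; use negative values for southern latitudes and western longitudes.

Angular distance δ = d/R = 2964.4 / 3958.8 = 0.748813 rad.
With φ₁ = 13.64° = 0.238063 rad and θ = 274° = 4.782202 rad:
Destination latitude: φ₂ = arcsin( sin φ₁ cos δ + cos φ₁ sin δ cos θ ) = arcsin(0.218887) = 12.64°.
Then Δλ = atan2(-0.659958, 0.680880) = -0.769796 rad, from sin θ sin δ cos φ₁ over cos δ − sin φ₁ sin φ₂.
Hence λ₂ = -34.19° + -44.11° = -78.30°.

latitude 12.64°, longitude -78.30°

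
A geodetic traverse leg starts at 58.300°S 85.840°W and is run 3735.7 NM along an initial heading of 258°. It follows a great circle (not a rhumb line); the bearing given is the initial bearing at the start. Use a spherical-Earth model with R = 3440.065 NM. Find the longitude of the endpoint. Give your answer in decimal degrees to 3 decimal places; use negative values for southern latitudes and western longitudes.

longitude -170.007°

Angular distance δ = d/R = 3735.7 / 3440.065 = 1.085939 rad.
Converting: φ₁ = -1.017527 rad, θ = 4.502949 rad.
Applying the spherical law of cosines for sides, sin φ₂ = sin φ₁ cos δ + cos φ₁ sin δ cos θ = -0.493208, so φ₂ = -29.552°.
For the longitude increment, Δλ = atan2( sin θ sin δ cos φ₁, cos δ − sin φ₁ sin φ₂ ) = atan2(-0.454747, 0.046456) = -84.167°.
Hence λ₂ = -85.840° + -84.167° = -170.007°.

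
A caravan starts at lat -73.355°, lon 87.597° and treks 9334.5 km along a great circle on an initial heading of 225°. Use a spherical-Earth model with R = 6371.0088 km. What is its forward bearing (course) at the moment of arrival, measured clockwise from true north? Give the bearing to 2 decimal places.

Central angle δ = d/R = 1.465153 rad.
With φ₁ = -73.355° = -1.280286 rad and θ = 225° = 3.926991 rad:
sin φ₂ = sin φ₁ cos δ + cos φ₁ sin δ cos θ = (-0.958098)(0.105447) + (0.286441)(0.994425)(-0.707107) = -0.302444
φ₂ = asin(-0.302444) = -0.307256 rad = -17.604°.
Then Δλ = atan2(-0.201415, -0.184324) = -2.311915 rad, from sin θ sin δ cos φ₁ over cos δ − sin φ₁ sin φ₂.
λ₂ = 87.597° + -132.463° = -44.866°.
The forward bearing on arrival equals the back-azimuth from the destination plus 180°.
Back-azimuth from P₂ (-17.60°, -44.87°) to P₁ (-73.36°, 87.60°), with Δλ' = λ₁ − λ₂ = 132.46°: atan2( sin Δλ' cos φ₁ , cos φ₂ sin φ₁ − sin φ₂ cos φ₁ cos Δλ' ) = 167.73°.
Final bearing = (167.73° + 180°) mod 360° = 347.73°.

final bearing 347.73°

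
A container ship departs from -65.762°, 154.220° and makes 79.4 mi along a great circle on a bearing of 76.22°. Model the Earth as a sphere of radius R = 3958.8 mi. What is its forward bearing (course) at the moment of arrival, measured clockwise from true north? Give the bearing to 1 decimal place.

δ = 79.4/3958.8 = 0.020057 rad (1.1492°).
With φ₁ = -65.762° = -1.147763 rad and θ = 76.22° = 1.330290 rad:
Applying the spherical law of cosines for sides, sin φ₂ = sin φ₁ cos δ + cos φ₁ sin δ cos θ = -0.909704, so φ₂ = -65.464°.
Δλ = atan2( sin θ sin δ cos φ₁ , cos δ − sin φ₁ sin φ₂ ) = atan2(0.007996, 0.170287) = 0.046923 rad = 2.688°.
λ₂ = λ₁ + Δλ = 156.908°.
The forward bearing on arrival equals the back-azimuth from the destination plus 180°.
Back-azimuth from P₂ (-65.5°, 156.9°) to P₁ (-65.8°, 154.2°), with Δλ' = λ₁ − λ₂ = -2.7°: atan2( sin Δλ' cos φ₁ , cos φ₂ sin φ₁ − sin φ₂ cos φ₁ cos Δλ' ) = 253.8°.
Final bearing = (253.8° + 180°) mod 360° = 73.8°.

final bearing 73.8°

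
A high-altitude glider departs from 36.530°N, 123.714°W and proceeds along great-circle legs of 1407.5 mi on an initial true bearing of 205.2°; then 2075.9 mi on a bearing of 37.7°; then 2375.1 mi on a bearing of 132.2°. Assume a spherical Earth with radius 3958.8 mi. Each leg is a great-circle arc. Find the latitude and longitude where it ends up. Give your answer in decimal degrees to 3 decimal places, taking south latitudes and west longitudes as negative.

Apply the spherical direct solution leg by leg, carrying full precision between legs.
Leg 1: from (36.530°, -123.714°), δ = 1407.5/3958.8 = 0.355537 rad, θ = 205.2° → φ = 17.754°, λ = -132.667°.
Leg 2: from (17.754°, -132.667°), δ = 2075.9/3958.8 = 0.524376 rad, θ = 37.7° → φ = 39.884°, λ = -109.151°.
Leg 3: from (39.884°, -109.151°), δ = 2375.1/3958.8 = 0.599955 rad, θ = 132.2° → φ = 13.782°, λ = -83.641°.

latitude 13.782°, longitude -83.641°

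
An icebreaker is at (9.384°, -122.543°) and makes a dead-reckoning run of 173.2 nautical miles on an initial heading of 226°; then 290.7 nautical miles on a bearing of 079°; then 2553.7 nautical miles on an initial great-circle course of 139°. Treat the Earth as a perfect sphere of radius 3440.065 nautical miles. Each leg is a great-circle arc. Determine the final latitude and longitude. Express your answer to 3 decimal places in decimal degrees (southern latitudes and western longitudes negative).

Apply the spherical direct solution leg by leg, carrying full precision between legs.
Leg 1: from (9.384°, -122.543°), δ = 173.2/3440.065 = 0.050348 rad, θ = 226° → φ = 7.374°, λ = -124.635°.
Leg 2: from (7.374°, -124.635°), δ = 290.7/3440.065 = 0.084504 rad, θ = 79° → φ = 8.272°, λ = -119.832°.
Leg 3: from (8.272°, -119.832°), δ = 2553.7/3440.065 = 0.742341 rad, θ = 139° → φ = -23.508°, λ = -90.909°.

latitude -23.508°, longitude -90.909°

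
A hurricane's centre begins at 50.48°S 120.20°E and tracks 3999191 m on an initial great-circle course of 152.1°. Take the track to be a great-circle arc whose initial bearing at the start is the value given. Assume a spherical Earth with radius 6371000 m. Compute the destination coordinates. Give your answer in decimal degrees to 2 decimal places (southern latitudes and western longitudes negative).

Angular distance δ = d/R = 3999191 / 6371000 = 0.627718 rad.
With φ₁ = -50.48° = -0.881042 rad and θ = 152.1° = 2.654646 rad:
Applying the spherical law of cosines for sides, sin φ₂ = sin φ₁ cos δ + cos φ₁ sin δ cos θ = -0.954637, so φ₂ = -72.68°.
For the longitude increment, Δλ = atan2( sin θ sin δ cos φ₁, cos δ − sin φ₁ sin φ₂ ) = atan2(0.174878, 0.072961) = 67.35°.
λ₂ = 120.20° + 67.35° = 187.55°, normalized to (−180°, 180°] → -172.45°.

latitude -72.68°, longitude -172.45°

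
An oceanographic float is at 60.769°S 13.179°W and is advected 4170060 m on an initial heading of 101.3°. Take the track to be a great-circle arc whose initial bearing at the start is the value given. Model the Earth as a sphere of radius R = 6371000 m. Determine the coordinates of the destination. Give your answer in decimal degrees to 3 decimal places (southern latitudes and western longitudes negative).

latitude -48.639°, longitude 51.434°

The arc subtends δ = 4170060/6371000 = 0.654538 rad at the centre.
Converting: φ₁ = -1.060619 rad, θ = 1.768019 rad.
sin φ₂ = sin φ₁ cos δ + cos φ₁ sin δ cos θ = (-0.872658)(0.793329) + (0.488332)(0.608793)(-0.195946) = -0.750559
φ₂ = asin(-0.750559) = -0.848907 rad = -48.639°.
Δλ = atan2( sin θ sin δ cos φ₁ , cos δ − sin φ₁ sin φ₂ ) = atan2(0.291530, 0.138348) = 1.127707 rad = 64.613°.
Hence λ₂ = -13.179° + 64.613° = 51.434°.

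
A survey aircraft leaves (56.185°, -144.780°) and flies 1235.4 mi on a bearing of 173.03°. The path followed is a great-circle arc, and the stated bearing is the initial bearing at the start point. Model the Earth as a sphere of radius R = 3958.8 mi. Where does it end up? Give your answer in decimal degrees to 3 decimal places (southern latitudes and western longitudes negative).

δ = 1235.4/3958.8 = 0.312064 rad (17.8800°).
Converting: φ₁ = 0.980613 rad, θ = 3.019943 rad.
Destination latitude: φ₂ = arcsin( sin φ₁ cos δ + cos φ₁ sin δ cos θ ) = arcsin(0.621111) = 38.397°.
For the longitude increment, Δλ = atan2( sin θ sin δ cos φ₁, cos δ − sin φ₁ sin φ₂ ) = atan2(0.020734, 0.435659) = 2.725°.
Hence λ₂ = -144.780° + 2.725° = -142.055°.

latitude 38.397°, longitude -142.055°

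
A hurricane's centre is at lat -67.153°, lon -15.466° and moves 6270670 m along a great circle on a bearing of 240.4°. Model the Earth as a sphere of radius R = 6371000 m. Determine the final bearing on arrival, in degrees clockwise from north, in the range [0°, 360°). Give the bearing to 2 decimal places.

final bearing 332.96°

δ = 6270670/6371000 = 0.984252 rad (56.3935°).
Converting: φ₁ = -1.172041 rad, θ = 4.195772 rad.
sin φ₂ = sin φ₁ cos δ + cos φ₁ sin δ cos θ = (-0.921545)(0.553486) + (0.388272)(0.832858)(-0.493942) = -0.669791
φ₂ = asin(-0.669791) = -0.733927 rad = -42.051°.
For the longitude increment, Δλ = atan2( sin θ sin δ cos φ₁, cos δ − sin φ₁ sin φ₂ ) = atan2(-0.281173, -0.063756) = -102.776°.
λ₂ = -15.466° + -102.776° = -118.242°.
The forward bearing on arrival equals the back-azimuth from the destination plus 180°.
Back-azimuth from P₂ (-42.05°, -118.24°) to P₁ (-67.15°, -15.47°), with Δλ' = λ₁ − λ₂ = 102.78°: atan2( sin Δλ' cos φ₁ , cos φ₂ sin φ₁ − sin φ₂ cos φ₁ cos Δλ' ) = 152.96°.
Final bearing = (152.96° + 180°) mod 360° = 332.96°.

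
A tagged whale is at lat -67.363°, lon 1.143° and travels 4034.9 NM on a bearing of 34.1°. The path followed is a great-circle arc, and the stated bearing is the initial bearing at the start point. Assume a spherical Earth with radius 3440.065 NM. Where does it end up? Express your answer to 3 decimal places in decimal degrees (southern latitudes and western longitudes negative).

Angular distance δ = d/R = 4034.9 / 3440.065 = 1.172914 rad.
Converting: φ₁ = -1.175706 rad, θ = 0.595157 rad.
sin φ₂ = sin φ₁ cos δ + cos φ₁ sin δ cos θ = (-0.922962)(0.387467) + (0.384891)(0.921884)(0.828060) = -0.063801
φ₂ = asin(-0.063801) = -0.063844 rad = -3.658°.
Δλ = atan2( sin θ sin δ cos φ₁ , cos δ − sin φ₁ sin φ₂ ) = atan2(0.198929, 0.328581) = 0.544393 rad = 31.191°.
Hence λ₂ = 1.143° + 31.191° = 32.334°.

latitude -3.658°, longitude 32.334°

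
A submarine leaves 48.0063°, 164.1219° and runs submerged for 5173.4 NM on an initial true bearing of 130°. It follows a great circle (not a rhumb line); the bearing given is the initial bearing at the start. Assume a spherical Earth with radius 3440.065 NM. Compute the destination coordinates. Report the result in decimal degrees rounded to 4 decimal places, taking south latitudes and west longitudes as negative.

Central angle δ = d/R = 1.503867 rad.
Converting: φ₁ = 0.837868 rad, θ = 2.268928 rad.
Destination latitude: φ₂ = arcsin( sin φ₁ cos δ + cos φ₁ sin δ cos θ ) = arcsin(-0.379387) = -22.2957°.
Then Δλ = atan2(0.511374, 0.348847) = 0.972133 rad, from sin θ sin δ cos φ₁ over cos δ − sin φ₁ sin φ₂.
λ₂ = 164.1219° + 55.6991° = 219.8210°, normalized to (−180°, 180°] → -140.1790°.

latitude -22.2957°, longitude -140.1790°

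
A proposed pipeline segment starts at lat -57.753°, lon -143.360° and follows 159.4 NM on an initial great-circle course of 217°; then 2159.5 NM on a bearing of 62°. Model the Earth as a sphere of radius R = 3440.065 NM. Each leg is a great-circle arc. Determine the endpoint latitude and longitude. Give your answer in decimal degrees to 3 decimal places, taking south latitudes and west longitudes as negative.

latitude -34.139°, longitude -107.745°

Apply the spherical direct solution leg by leg, carrying full precision between legs.
Leg 1: from (-57.753°, -143.360°), δ = 159.4/3440.065 = 0.046336 rad, θ = 217° → φ = -59.835°, λ = -146.540°.
Leg 2: from (-59.835°, -146.540°), δ = 2159.5/3440.065 = 0.627750 rad, θ = 62° → φ = -34.139°, λ = -107.745°.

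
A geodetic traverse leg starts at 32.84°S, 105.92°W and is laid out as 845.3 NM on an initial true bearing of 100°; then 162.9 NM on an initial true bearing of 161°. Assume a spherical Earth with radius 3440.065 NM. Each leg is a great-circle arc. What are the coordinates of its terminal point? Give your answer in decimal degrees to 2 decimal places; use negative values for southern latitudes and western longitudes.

latitude -36.72°, longitude -87.99°

Apply the spherical direct solution leg by leg, carrying full precision between legs.
Leg 1: from (-32.84°, -105.92°), δ = 845.3/3440.065 = 0.245722 rad, θ = 100° → φ = -34.16°, λ = -89.09°.
Leg 2: from (-34.16°, -89.09°), δ = 162.9/3440.065 = 0.047354 rad, θ = 161° → φ = -36.72°, λ = -87.99°.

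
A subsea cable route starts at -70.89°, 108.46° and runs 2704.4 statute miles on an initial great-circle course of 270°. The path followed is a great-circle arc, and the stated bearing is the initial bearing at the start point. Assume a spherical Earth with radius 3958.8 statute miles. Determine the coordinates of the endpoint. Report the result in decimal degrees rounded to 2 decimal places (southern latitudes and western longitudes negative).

latitude -47.13°, longitude 40.37°

The arc subtends δ = 2704.4/3958.8 = 0.683136 rad at the centre.
With φ₁ = -70.89° = -1.237264 rad and θ = 270° = 4.712389 rad:
sin φ₂ = sin φ₁ cos δ + cos φ₁ sin δ cos θ = (-0.944892)(0.775597) + (0.327383)(0.631229)(-0.000000) = -0.732855
φ₂ = asin(-0.732855) = -0.822509 rad = -47.13°.
Then Δλ = atan2(-0.206653, 0.083128) = -1.188345 rad, from sin θ sin δ cos φ₁ over cos δ − sin φ₁ sin φ₂.
λ₂ = 108.46° + -68.09° = 40.37°.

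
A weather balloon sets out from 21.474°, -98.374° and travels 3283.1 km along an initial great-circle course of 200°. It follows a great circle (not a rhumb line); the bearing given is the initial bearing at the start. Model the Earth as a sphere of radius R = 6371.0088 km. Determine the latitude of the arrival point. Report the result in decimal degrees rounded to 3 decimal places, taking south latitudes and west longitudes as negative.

latitude -6.454°

The arc subtends δ = 3283.1/6371.0088 = 0.515319 rad at the centre.
Converting: φ₁ = 0.374792 rad, θ = 3.490659 rad.
sin φ₂ = sin φ₁ cos δ + cos φ₁ sin δ cos θ = (0.366079)(0.870136) + (0.930584)(0.492812)(-0.939693) = -0.112407
φ₂ = asin(-0.112407) = -0.112646 rad = -6.454°.
Δλ = atan2( sin θ sin δ cos φ₁ , cos δ − sin φ₁ sin φ₂ ) = atan2(-0.156851, 0.911286) = -0.170451 rad = -9.766°.
λ₂ = -98.374° + -9.766° = -108.140°.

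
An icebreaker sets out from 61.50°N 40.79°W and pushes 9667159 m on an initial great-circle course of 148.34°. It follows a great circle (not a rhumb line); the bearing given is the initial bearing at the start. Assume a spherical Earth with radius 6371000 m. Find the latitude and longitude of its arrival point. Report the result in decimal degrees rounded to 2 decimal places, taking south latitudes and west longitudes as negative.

The arc subtends δ = 9667159/6371000 = 1.517369 rad at the centre.
Converting: φ₁ = 1.073377 rad, θ = 2.589021 rad.
sin φ₂ = sin φ₁ cos δ + cos φ₁ sin δ cos θ = (0.878817)(0.053402) + (0.477159)(0.998573)(-0.851178) = -0.358637
φ₂ = asin(-0.358637) = -0.366807 rad = -21.02°.
For the longitude increment, Δλ = atan2( sin θ sin δ cos φ₁, cos δ − sin φ₁ sin φ₂ ) = atan2(0.250093, 0.368578) = 34.16°.
Hence λ₂ = -40.79° + 34.16° = -6.63°.

latitude -21.02°, longitude -6.63°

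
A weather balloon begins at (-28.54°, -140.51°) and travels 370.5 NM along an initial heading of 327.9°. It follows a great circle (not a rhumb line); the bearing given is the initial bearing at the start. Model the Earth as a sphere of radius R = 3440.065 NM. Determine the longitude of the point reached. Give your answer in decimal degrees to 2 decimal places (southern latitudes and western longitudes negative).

longitude -144.07°

Central angle δ = d/R = 0.107701 rad.
With φ₁ = -28.54° = -0.498117 rad and θ = 327.9° = 5.722935 rad:
sin φ₂ = sin φ₁ cos δ + cos φ₁ sin δ cos θ = (-0.477772)(0.994206) + (0.878484)(0.107493)(0.847122) = -0.395009
φ₂ = asin(-0.395009) = -0.406078 rad = -23.27°.
Then Δλ = atan2(-0.050181, 0.805481) = -0.062218 rad, from sin θ sin δ cos φ₁ over cos δ − sin φ₁ sin φ₂.
Hence λ₂ = -140.51° + -3.56° = -144.07°.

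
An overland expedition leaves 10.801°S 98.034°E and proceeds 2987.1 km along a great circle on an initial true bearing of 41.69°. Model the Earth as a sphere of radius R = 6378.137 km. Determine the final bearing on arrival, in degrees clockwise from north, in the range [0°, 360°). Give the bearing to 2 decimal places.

Central angle δ = d/R = 0.468334 rad.
With φ₁ = -10.801° = -0.188513 rad and θ = 41.69° = 0.727628 rad:
Destination latitude: φ₂ = arcsin( sin φ₁ cos δ + cos φ₁ sin δ cos θ ) = arcsin(0.163894) = 9.433°.
Then Δλ = atan2(0.294908, 0.923035) = 0.309247 rad, from sin θ sin δ cos φ₁ over cos δ − sin φ₁ sin φ₂.
λ₂ = 98.034° + 17.719° = 115.753°.
The forward bearing on arrival equals the back-azimuth from the destination plus 180°.
Back-azimuth from P₂ (9.43°, 115.75°) to P₁ (-10.80°, 98.03°), with Δλ' = λ₁ − λ₂ = -17.72°: atan2( sin Δλ' cos φ₁ , cos φ₂ sin φ₁ − sin φ₂ cos φ₁ cos Δλ' ) = 221.47°.
Final bearing = (221.47° + 180°) mod 360° = 41.47°.

final bearing 41.47°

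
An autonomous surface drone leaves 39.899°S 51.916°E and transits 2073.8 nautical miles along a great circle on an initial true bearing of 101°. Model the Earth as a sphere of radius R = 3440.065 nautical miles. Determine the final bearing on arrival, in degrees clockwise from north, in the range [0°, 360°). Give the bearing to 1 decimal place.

δ = 2073.8/3440.065 = 0.602837 rad (34.5400°).
With φ₁ = -39.899° = -0.696369 rad and θ = 101° = 1.762783 rad:
Destination latitude: φ₂ = arcsin( sin φ₁ cos δ + cos φ₁ sin δ cos θ ) = arcsin(-0.611368) = -37.688°.
Δλ = atan2( sin θ sin δ cos φ₁ , cos δ − sin φ₁ sin φ₂ ) = atan2(0.426983, 0.431577) = 0.780048 rad = 44.693°.
λ₂ = 51.916° + 44.693° = 96.609°.
The forward bearing on arrival equals the back-azimuth from the destination plus 180°.
Back-azimuth from P₂ (-37.7°, 96.6°) to P₁ (-39.9°, 51.9°), with Δλ' = λ₁ − λ₂ = -44.7°: atan2( sin Δλ' cos φ₁ , cos φ₂ sin φ₁ − sin φ₂ cos φ₁ cos Δλ' ) = 252.1°.
Final bearing = (252.1° + 180°) mod 360° = 72.1°.

final bearing 72.1°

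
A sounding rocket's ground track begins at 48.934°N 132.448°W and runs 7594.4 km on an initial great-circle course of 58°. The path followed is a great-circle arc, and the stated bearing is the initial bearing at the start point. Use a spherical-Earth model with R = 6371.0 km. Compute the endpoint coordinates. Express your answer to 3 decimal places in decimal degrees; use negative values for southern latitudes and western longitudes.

latitude 37.030°, longitude -33.200°

Central angle δ = d/R = 1.192026 rad.
Converting: φ₁ = 0.854059 rad, θ = 1.012291 rad.
sin φ₂ = sin φ₁ cos δ + cos φ₁ sin δ cos θ = (0.753953)(0.369778) + (0.656928)(0.929120)(0.529919) = 0.602239
φ₂ = asin(0.602239) = 0.646303 rad = 37.030°.
Then Δλ = atan2(0.517619, -0.084283) = 1.732207 rad, from sin θ sin δ cos φ₁ over cos δ − sin φ₁ sin φ₂.
Hence λ₂ = -132.448° + 99.248° = -33.200°.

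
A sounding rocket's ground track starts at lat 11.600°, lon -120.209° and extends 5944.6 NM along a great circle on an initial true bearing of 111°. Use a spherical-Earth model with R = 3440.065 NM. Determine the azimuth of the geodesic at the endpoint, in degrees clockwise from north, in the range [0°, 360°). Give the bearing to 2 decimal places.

Angular distance δ = d/R = 5944.6 / 3440.065 = 1.728049 rad.
With φ₁ = 11.600° = 0.202458 rad and θ = 111° = 1.937315 rad:
Destination latitude: φ₂ = arcsin( sin φ₁ cos δ + cos φ₁ sin δ cos θ ) = arcsin(-0.378207) = -22.223°.
Then Δλ = atan2(0.903228, -0.080556) = 1.659748 rad, from sin θ sin δ cos φ₁ over cos δ − sin φ₁ sin φ₂.
λ₂ = λ₁ + Δλ = -25.112°.
The forward bearing on arrival equals the back-azimuth from the destination plus 180°.
Back-azimuth from P₂ (-22.22°, -25.11°) to P₁ (11.60°, -120.21°), with Δλ' = λ₁ − λ₂ = -95.10°: atan2( sin Δλ' cos φ₁ , cos φ₂ sin φ₁ − sin φ₂ cos φ₁ cos Δλ' ) = 278.93°.
Final bearing = (278.93° + 180°) mod 360° = 98.93°.

final bearing 98.93°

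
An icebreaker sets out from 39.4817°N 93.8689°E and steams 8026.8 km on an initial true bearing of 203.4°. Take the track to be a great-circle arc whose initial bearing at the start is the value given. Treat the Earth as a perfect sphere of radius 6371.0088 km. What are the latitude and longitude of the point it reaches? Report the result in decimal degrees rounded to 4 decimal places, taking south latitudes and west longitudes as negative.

latitude -28.6774°, longitude 68.3396°

δ = 8026.8/6371.0088 = 1.259895 rad (72.1866°).
Start latitude φ₁ = 0.689086 rad; initial bearing θ = 3.550000 rad.
Applying the spherical law of cosines for sides, sin φ₂ = sin φ₁ cos δ + cos φ₁ sin δ cos θ = -0.479877, so φ₂ = -28.6774°.
For the longitude increment, Δλ = atan2( sin θ sin δ cos φ₁, cos δ − sin φ₁ sin φ₂ ) = atan2(-0.291834, 0.611038) = -25.5293°.
Hence λ₂ = 93.8689° + -25.5293° = 68.3396°.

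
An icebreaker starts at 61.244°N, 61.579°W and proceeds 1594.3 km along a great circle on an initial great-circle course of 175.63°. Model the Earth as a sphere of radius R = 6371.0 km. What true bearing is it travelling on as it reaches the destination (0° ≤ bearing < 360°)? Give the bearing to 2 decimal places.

δ = 1594.3/6371 = 0.250243 rad (14.3379°).
Start latitude φ₁ = 1.068909 rad; initial bearing θ = 3.065322 rad.
Destination latitude: φ₂ = arcsin( sin φ₁ cos δ + cos φ₁ sin δ cos θ ) = arcsin(0.730582) = 46.935°.
Δλ = atan2( sin θ sin δ cos φ₁ , cos δ − sin φ₁ sin φ₂ ) = atan2(0.009078, 0.328369) = 0.027638 rad = 1.584°.
λ₂ = -61.579° + 1.584° = -59.995°.
The forward bearing on arrival equals the back-azimuth from the destination plus 180°.
Back-azimuth from P₂ (46.94°, -60.00°) to P₁ (61.24°, -61.58°), with Δλ' = λ₁ − λ₂ = -1.58°: atan2( sin Δλ' cos φ₁ , cos φ₂ sin φ₁ − sin φ₂ cos φ₁ cos Δλ' ) = 356.92°.
Final bearing = (356.92° + 180°) mod 360° = 176.92°.

final bearing 176.92°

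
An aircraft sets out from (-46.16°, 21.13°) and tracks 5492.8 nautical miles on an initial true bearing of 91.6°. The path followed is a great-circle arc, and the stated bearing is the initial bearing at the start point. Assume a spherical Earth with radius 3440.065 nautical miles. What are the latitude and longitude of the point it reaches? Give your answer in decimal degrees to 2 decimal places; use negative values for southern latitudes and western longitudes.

latitude -0.04°, longitude 113.31°

δ = 5492.8/3440.065 = 1.596714 rad (91.4850°).
Converting: φ₁ = -0.805644 rad, θ = 1.598722 rad.
Destination latitude: φ₂ = arcsin( sin φ₁ cos δ + cos φ₁ sin δ cos θ ) = arcsin(-0.000642) = -0.04°.
For the longitude increment, Δλ = atan2( sin θ sin δ cos φ₁, cos δ − sin φ₁ sin φ₂ ) = atan2(0.692144, -0.026378) = 92.18°.
Hence λ₂ = 21.13° + 92.18° = 113.31°.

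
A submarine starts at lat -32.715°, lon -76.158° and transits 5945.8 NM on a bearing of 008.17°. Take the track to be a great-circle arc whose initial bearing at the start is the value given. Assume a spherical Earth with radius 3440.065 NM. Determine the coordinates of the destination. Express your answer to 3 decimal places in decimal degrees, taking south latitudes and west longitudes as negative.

latitude 65.139°, longitude -56.656°

Angular distance δ = d/R = 5945.8 / 3440.065 = 1.728398 rad.
With φ₁ = -32.715° = -0.570984 rad and θ = 8.17° = 0.142593 rad:
Applying the spherical law of cosines for sides, sin φ₂ = sin φ₁ cos δ + cos φ₁ sin δ cos θ = 0.907334, so φ₂ = 65.139°.
For the longitude increment, Δλ = atan2( sin θ sin δ cos φ₁, cos δ − sin φ₁ sin φ₂ ) = atan2(0.118086, 0.333428) = 19.502°.
λ₂ = -76.158° + 19.502° = -56.656°.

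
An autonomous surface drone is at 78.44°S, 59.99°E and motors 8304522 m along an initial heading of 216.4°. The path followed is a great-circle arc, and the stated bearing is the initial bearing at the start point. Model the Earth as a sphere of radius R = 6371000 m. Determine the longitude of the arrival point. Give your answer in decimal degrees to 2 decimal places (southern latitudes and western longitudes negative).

δ = 8304522/6371000 = 1.303488 rad (74.6844°).
Converting: φ₁ = -1.369036 rad, θ = 3.776893 rad.
Destination latitude: φ₂ = arcsin( sin φ₁ cos δ + cos φ₁ sin δ cos θ ) = arcsin(-0.414346) = -24.48°.
Then Δλ = atan2(-0.114694, -0.141805) = -2.461498 rad, from sin θ sin δ cos φ₁ over cos δ − sin φ₁ sin φ₂.
λ₂ = 59.99° + -141.03° = -81.04°.

longitude -81.04°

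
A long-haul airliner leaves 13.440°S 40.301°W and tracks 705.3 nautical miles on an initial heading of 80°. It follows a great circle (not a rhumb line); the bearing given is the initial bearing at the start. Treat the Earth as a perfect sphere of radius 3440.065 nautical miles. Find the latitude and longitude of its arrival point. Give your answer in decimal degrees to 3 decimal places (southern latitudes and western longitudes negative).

Angular distance δ = d/R = 705.3 / 3440.065 = 0.205025 rad.
Start latitude φ₁ = -0.234572 rad; initial bearing θ = 1.396263 rad.
Destination latitude: φ₂ = arcsin( sin φ₁ cos δ + cos φ₁ sin δ cos θ ) = arcsin(-0.193174) = -11.138°.
Then Δλ = atan2(0.195008, 0.934157) = 0.205797 rad, from sin θ sin δ cos φ₁ over cos δ − sin φ₁ sin φ₂.
λ₂ = -40.301° + 11.791° = -28.510°.

latitude -11.138°, longitude -28.510°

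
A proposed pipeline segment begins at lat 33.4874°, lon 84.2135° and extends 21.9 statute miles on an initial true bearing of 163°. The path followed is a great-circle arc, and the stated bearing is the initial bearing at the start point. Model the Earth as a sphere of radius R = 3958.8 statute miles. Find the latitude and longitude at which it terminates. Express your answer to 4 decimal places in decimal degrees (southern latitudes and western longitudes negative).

latitude 33.1842°, longitude 84.3242°

Central angle δ = d/R = 0.005532 rad.
Start latitude φ₁ = 0.584465 rad; initial bearing θ = 2.844887 rad.
Applying the spherical law of cosines for sides, sin φ₂ = sin φ₁ cos δ + cos φ₁ sin δ cos θ = 0.547333, so φ₂ = 33.1842°.
Then Δλ = atan2(0.001349, 0.697992) = 0.001933 rad, from sin θ sin δ cos φ₁ over cos δ − sin φ₁ sin φ₂.
λ₂ = λ₁ + Δλ = 84.3242°.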